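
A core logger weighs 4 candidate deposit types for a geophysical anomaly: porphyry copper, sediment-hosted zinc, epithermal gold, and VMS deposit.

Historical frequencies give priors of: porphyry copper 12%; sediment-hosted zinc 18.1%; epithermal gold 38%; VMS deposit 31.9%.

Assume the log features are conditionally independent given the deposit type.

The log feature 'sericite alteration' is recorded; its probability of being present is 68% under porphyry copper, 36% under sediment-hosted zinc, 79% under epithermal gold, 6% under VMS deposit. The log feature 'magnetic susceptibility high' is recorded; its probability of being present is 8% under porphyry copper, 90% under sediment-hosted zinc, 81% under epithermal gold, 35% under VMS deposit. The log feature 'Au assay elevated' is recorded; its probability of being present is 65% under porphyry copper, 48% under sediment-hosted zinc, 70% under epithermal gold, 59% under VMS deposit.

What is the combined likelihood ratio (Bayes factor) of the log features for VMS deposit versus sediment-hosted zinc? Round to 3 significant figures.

Joint likelihood of the log feature pattern under each hypothesis:
  VMS deposit: 0.06 × 0.35 × 0.59 = 0.01239
  sediment-hosted zinc: 0.36 × 0.90 × 0.48 = 0.15552
Bayes factor = 0.01239 / 0.15552 ≈ 0.0797

0.0797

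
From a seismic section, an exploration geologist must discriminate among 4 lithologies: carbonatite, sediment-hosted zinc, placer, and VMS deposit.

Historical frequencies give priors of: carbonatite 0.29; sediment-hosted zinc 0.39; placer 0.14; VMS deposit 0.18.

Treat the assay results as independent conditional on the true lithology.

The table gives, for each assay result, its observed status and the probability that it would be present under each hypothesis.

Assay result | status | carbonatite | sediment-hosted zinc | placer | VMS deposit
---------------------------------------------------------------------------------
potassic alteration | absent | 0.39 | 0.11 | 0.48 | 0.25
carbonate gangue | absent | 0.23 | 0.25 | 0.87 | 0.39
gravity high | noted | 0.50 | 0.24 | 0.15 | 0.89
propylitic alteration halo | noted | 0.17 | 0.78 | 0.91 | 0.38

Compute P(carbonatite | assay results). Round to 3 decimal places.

Multiply each prior by the joint likelihood of the assay result pattern (using 1 − P(present | H) for each absent assay result):
  carbonatite: 0.29 × (1 − 0.39) × (1 − 0.23) × 0.50 × 0.17 = 0.011578
  sediment-hosted zinc: 0.39 × (1 − 0.11) × (1 − 0.25) × 0.24 × 0.78 = 0.048733
  placer: 0.14 × (1 − 0.48) × (1 − 0.87) × 0.15 × 0.91 = 0.0012918
  VMS deposit: 0.18 × (1 − 0.25) × (1 − 0.39) × 0.89 × 0.38 = 0.027851
Marginal likelihood of the evidence = 0.089454.
P(carbonatite | evidence) = 0.011578 / 0.089454 ≈ 0.129.

0.129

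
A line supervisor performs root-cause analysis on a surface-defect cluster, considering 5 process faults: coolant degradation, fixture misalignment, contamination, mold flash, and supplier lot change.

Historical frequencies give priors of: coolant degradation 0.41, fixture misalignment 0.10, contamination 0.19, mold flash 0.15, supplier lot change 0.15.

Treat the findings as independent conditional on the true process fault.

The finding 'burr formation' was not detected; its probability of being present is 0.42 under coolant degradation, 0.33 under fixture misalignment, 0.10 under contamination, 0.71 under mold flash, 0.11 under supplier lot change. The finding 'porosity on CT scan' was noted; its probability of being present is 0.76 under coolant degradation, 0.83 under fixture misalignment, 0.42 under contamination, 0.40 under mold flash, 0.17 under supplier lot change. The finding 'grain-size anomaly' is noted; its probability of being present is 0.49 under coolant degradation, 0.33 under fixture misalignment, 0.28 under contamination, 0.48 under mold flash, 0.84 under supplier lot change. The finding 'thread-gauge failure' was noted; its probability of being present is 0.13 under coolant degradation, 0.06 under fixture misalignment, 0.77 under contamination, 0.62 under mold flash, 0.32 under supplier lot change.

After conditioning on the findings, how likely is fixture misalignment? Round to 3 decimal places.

For each hypothesis, the unnormalized posterior weight is prior × product of the finding likelihoods (using 1 − P(present | H) for each absent finding):
  coolant degradation: 0.41 × (1 − 0.42) × 0.76 × 0.49 × 0.13 = 0.011512
  fixture misalignment: 0.10 × (1 − 0.33) × 0.83 × 0.33 × 0.06 = 0.0011011
  contamination: 0.19 × (1 − 0.10) × 0.42 × 0.28 × 0.77 = 0.015484
  mold flash: 0.15 × (1 − 0.71) × 0.40 × 0.48 × 0.62 = 0.0051782
  supplier lot change: 0.15 × (1 − 0.11) × 0.17 × 0.84 × 0.32 = 0.0061004
Normalizing constant Z = 0.011512 + 0.0011011 + 0.015484 + 0.0051782 + 0.0061004 = 0.039376.
P(fixture misalignment | evidence) = 0.0011011 / 0.039376 ≈ 0.028.

0.028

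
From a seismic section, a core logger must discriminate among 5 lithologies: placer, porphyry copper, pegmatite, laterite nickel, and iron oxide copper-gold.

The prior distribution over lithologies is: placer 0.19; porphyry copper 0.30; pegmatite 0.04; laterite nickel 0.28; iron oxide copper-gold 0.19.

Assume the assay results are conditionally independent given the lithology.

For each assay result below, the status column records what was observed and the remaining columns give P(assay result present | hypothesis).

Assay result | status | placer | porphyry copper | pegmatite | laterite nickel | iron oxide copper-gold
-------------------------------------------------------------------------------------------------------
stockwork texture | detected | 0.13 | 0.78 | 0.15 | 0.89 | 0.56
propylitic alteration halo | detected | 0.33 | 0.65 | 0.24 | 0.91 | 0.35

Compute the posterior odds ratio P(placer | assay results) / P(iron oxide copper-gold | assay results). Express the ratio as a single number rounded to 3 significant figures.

The normalizing constant cancels in an odds ratio, so compute prior × likelihood for the two hypotheses only:
  placer: 0.19 × 0.13 × 0.33 = 0.008151
  iron oxide copper-gold: 0.19 × 0.56 × 0.35 = 0.03724
Odds(placer : iron oxide copper-gold) = 0.008151 / 0.03724 ≈ 0.219.

0.219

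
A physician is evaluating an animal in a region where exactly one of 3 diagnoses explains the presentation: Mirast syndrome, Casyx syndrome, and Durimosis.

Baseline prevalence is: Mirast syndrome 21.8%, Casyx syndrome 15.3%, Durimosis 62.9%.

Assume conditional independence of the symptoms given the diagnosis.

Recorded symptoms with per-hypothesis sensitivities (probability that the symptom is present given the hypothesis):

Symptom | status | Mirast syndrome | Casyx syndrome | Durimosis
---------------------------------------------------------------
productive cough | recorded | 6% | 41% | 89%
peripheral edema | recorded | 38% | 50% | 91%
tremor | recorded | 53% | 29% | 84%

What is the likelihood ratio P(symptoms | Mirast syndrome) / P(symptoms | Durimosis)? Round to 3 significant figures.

Take the product of per-symptom likelihoods under each hypothesis, then divide.
  Mirast syndrome: 0.06 × 0.38 × 0.53 = 0.012084
  Durimosis: 0.89 × 0.91 × 0.84 = 0.68032
Bayes factor = 0.012084 / 0.68032 ≈ 0.0178

0.0178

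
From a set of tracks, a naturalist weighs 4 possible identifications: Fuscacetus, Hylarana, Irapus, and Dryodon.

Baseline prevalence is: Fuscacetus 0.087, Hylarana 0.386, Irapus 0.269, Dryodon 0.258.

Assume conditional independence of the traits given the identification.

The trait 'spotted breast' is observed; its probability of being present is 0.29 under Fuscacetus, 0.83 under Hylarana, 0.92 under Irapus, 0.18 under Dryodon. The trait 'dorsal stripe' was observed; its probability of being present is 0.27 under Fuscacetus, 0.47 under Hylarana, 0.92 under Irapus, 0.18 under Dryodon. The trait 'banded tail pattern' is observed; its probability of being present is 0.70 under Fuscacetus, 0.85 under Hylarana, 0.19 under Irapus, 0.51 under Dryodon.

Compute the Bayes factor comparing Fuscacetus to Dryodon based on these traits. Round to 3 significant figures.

Joint likelihood of the trait pattern under each hypothesis:
  Fuscacetus: 0.29 × 0.27 × 0.70 = 0.05481
  Dryodon: 0.18 × 0.18 × 0.51 = 0.016524
Bayes factor = 0.05481 / 0.016524 ≈ 3.32

3.32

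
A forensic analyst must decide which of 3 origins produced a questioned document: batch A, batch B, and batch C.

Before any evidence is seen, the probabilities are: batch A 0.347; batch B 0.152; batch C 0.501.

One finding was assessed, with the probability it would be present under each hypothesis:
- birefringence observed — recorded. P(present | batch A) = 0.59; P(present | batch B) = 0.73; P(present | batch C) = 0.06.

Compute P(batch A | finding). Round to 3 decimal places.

0.592

Multiply each prior by the likelihood of the finding:
  batch A: 0.347 × 0.59 = 0.20473
  batch B: 0.152 × 0.73 = 0.11096
  batch C: 0.501 × 0.06 = 0.03006
Marginal likelihood of the evidence = 0.34575.
P(batch A | evidence) = 0.20473 / 0.34575 ≈ 0.592.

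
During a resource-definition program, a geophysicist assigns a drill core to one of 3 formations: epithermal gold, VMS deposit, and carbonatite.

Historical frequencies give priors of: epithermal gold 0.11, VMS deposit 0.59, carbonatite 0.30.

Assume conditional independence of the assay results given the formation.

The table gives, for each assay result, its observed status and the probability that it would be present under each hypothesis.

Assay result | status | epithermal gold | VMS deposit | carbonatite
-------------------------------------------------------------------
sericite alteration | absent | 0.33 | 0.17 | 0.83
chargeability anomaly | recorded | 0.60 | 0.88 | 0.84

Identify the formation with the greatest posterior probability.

Multiply each prior by the joint likelihood of the assay result pattern (using 1 − P(present | H) for each absent assay result):
  epithermal gold: 0.11 × (1 − 0.33) × 0.60 = 0.04422
  VMS deposit: 0.59 × (1 − 0.17) × 0.88 = 0.43094
  carbonatite: 0.30 × (1 − 0.83) × 0.84 = 0.04284
Marginal likelihood of the evidence = 0.518.
P(epithermal gold | evidence) ≈ 0.04422 / 0.518 ≈ 0.085
P(VMS deposit | evidence) ≈ 0.43094 / 0.518 ≈ 0.832
P(carbonatite | evidence) ≈ 0.04284 / 0.518 ≈ 0.083
The largest is 0.832, so VMS deposit is most probable.

VMS deposit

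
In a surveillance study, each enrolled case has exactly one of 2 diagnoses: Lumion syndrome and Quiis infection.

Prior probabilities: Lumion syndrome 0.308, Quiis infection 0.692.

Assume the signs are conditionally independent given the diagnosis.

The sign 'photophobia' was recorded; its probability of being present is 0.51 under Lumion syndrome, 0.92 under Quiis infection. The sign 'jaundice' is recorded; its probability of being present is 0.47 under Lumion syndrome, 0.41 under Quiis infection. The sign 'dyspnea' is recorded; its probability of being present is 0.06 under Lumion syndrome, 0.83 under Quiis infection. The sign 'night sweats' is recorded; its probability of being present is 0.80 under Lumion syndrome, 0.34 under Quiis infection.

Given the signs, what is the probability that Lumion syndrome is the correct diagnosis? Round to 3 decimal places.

0.046

By Bayes' rule with conditional independence, the unnormalized weight for each hypothesis is prior × ∏ likelihoods:
  Lumion syndrome: 0.308 × 0.51 × 0.47 × 0.06 × 0.80 = 0.0035437
  Quiis infection: 0.692 × 0.92 × 0.41 × 0.83 × 0.34 = 0.073661
Marginal likelihood of the evidence = 0.077204.
P(Lumion syndrome | evidence) = 0.0035437 / 0.077204 ≈ 0.046.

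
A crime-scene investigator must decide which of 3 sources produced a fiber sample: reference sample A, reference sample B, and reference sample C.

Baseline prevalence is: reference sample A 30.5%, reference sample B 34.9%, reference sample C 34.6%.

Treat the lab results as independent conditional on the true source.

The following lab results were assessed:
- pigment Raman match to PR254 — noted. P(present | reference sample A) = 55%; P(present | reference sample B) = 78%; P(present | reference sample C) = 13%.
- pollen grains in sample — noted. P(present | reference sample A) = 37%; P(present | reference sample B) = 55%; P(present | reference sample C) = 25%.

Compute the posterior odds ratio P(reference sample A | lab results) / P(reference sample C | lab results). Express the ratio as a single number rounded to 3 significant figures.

5.52

Posterior odds equal prior odds times the likelihood ratio; only the two competing hypotheses matter.
  reference sample A: 0.305 × 0.55 × 0.37 = 0.062068
  reference sample C: 0.346 × 0.13 × 0.25 = 0.011245
Odds(reference sample A : reference sample C) = 0.062068 / 0.011245 ≈ 5.52.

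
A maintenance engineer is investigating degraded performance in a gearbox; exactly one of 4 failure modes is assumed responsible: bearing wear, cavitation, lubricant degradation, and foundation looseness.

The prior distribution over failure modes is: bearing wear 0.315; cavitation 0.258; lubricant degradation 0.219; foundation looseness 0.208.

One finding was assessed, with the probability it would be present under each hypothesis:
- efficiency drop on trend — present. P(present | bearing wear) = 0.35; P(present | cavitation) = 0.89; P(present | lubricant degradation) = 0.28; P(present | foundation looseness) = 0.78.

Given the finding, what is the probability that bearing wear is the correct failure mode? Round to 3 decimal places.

0.196

Multiply each prior by the likelihood of the finding:
  bearing wear: 0.315 × 0.35 = 0.11025
  cavitation: 0.258 × 0.89 = 0.22962
  lubricant degradation: 0.219 × 0.28 = 0.06132
  foundation looseness: 0.208 × 0.78 = 0.16224
The unnormalized weights sum to 0.56343.
P(bearing wear | evidence) = 0.11025 / 0.56343 ≈ 0.196.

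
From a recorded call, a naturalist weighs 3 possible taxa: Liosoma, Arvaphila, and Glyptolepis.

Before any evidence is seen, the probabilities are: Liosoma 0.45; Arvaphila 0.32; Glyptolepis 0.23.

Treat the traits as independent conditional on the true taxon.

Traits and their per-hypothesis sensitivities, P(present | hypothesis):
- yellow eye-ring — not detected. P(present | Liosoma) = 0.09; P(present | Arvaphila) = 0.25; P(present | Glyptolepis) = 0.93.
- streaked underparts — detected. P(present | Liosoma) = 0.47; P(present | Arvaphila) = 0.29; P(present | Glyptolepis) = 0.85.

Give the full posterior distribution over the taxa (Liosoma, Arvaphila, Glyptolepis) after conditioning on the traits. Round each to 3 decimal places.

By Bayes' rule with conditional independence, the unnormalized weight for each hypothesis is prior × ∏ likelihoods (using 1 − P(present | H) for each absent trait):
  Liosoma: 0.45 × (1 − 0.09) × 0.47 = 0.19246
  Arvaphila: 0.32 × (1 − 0.25) × 0.29 = 0.0696
  Glyptolepis: 0.23 × (1 − 0.93) × 0.85 = 0.013685
The unnormalized weights sum to 0.27575.
P(Liosoma | evidence) = 0.19246 / 0.27575 ≈ 0.698
P(Arvaphila | evidence) = 0.0696 / 0.27575 ≈ 0.252
P(Glyptolepis | evidence) = 0.013685 / 0.27575 ≈ 0.050

0.698, 0.252, 0.050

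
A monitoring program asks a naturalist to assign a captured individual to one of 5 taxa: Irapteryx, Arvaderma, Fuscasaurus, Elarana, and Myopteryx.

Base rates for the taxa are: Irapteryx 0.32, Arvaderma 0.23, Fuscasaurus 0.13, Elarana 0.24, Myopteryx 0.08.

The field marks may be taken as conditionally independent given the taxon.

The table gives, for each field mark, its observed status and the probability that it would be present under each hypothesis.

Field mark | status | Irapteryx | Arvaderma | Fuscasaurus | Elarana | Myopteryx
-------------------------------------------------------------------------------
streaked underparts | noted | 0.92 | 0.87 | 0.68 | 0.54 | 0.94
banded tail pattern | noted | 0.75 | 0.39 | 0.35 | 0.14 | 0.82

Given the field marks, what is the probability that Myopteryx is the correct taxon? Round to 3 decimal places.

Multiply each prior by the joint likelihood of the field mark pattern:
  Irapteryx: 0.32 × 0.92 × 0.75 = 0.2208
  Arvaderma: 0.23 × 0.87 × 0.39 = 0.078039
  Fuscasaurus: 0.13 × 0.68 × 0.35 = 0.03094
  Elarana: 0.24 × 0.54 × 0.14 = 0.018144
  Myopteryx: 0.08 × 0.94 × 0.82 = 0.061664
Normalizing constant Z = 0.2208 + 0.078039 + 0.03094 + 0.018144 + 0.061664 = 0.40959.
P(Myopteryx | evidence) = 0.061664 / 0.40959 ≈ 0.151.

0.151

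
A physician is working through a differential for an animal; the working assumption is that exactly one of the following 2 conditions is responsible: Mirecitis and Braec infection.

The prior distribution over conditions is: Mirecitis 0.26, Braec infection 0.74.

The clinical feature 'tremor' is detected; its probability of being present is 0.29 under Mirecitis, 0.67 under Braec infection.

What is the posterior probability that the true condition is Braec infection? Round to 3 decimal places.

0.868

By Bayes' rule, the unnormalized weight for each hypothesis is prior × likelihood:
  Mirecitis: 0.26 × 0.29 = 0.0754
  Braec infection: 0.74 × 0.67 = 0.4958
The unnormalized weights sum to 0.5712.
P(Braec infection | evidence) = 0.4958 / 0.5712 ≈ 0.868.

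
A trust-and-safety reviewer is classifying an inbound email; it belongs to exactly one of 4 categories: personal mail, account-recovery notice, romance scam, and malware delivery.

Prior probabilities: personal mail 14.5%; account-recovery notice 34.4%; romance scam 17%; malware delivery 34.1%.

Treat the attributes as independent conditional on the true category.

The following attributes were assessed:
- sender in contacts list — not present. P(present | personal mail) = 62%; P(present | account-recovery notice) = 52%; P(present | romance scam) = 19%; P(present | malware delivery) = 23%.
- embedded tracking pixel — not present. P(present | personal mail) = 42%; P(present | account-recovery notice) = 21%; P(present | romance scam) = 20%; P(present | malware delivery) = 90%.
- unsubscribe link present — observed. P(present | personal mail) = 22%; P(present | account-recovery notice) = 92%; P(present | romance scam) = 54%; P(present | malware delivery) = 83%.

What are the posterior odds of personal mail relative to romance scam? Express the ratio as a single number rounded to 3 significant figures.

Unnormalized posterior weight (prior times the attribute likelihoods) for each of the two hypotheses (using 1 − P(present | H) for each absent attribute):
  personal mail: 0.145 × (1 − 0.62) × (1 − 0.42) × 0.22 = 0.0070308
  romance scam: 0.170 × (1 − 0.19) × (1 − 0.20) × 0.54 = 0.059486
Odds(personal mail : romance scam) = 0.0070308 / 0.059486 ≈ 0.118.

0.118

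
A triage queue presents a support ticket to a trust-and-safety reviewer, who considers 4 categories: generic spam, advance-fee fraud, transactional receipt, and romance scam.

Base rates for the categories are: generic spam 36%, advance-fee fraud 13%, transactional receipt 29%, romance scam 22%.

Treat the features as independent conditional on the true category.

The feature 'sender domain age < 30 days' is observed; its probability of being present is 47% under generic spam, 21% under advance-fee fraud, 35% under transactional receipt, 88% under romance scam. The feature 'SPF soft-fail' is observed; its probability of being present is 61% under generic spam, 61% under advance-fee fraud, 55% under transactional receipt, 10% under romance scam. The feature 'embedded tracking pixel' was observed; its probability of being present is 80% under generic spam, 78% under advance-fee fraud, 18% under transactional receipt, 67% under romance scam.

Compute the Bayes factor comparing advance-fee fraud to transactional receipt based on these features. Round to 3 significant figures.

2.88

Take the product of per-feature likelihoods under each hypothesis, then divide.
  advance-fee fraud: 0.21 × 0.61 × 0.78 = 0.099918
  transactional receipt: 0.35 × 0.55 × 0.18 = 0.03465
Bayes factor = 0.099918 / 0.03465 ≈ 2.88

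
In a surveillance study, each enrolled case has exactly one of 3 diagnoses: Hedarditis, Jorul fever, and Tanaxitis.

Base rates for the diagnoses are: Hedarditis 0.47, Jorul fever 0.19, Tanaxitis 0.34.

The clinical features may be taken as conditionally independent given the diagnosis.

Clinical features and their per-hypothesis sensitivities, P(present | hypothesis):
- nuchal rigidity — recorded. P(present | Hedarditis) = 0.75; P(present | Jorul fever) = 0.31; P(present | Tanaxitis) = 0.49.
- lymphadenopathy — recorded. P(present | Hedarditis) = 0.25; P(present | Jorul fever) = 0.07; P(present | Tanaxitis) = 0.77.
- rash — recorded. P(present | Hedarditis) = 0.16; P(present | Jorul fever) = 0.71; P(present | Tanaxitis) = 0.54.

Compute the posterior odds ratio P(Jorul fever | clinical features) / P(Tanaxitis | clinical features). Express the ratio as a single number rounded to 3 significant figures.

0.0423

The normalizing constant cancels in an odds ratio, so compute prior × likelihood for the two hypotheses only:
  Jorul fever: 0.19 × 0.31 × 0.07 × 0.71 = 0.0029273
  Tanaxitis: 0.34 × 0.49 × 0.77 × 0.54 = 0.069272
Odds(Jorul fever : Tanaxitis) = 0.0029273 / 0.069272 ≈ 0.0423.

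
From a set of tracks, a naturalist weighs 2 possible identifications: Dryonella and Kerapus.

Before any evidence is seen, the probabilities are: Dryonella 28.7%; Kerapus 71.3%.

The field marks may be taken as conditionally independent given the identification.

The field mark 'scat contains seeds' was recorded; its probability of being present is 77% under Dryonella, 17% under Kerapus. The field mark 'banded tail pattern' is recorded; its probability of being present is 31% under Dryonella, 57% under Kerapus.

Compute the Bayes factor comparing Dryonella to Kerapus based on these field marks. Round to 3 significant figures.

Take the product of per-field mark likelihoods under each hypothesis, then divide.
  Dryonella: 0.77 × 0.31 = 0.2387
  Kerapus: 0.17 × 0.57 = 0.0969
Bayes factor = 0.2387 / 0.0969 ≈ 2.46

2.46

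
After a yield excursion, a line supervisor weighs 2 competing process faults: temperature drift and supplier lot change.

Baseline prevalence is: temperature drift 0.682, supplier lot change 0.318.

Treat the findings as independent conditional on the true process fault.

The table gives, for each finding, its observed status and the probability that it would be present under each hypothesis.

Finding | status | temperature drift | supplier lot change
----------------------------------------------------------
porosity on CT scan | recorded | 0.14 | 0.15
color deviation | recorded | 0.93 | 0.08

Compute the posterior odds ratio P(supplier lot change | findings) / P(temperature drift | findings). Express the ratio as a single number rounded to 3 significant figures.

0.0430

Unnormalized posterior weight (prior times the finding likelihoods) for each of the two hypotheses:
  supplier lot change: 0.318 × 0.15 × 0.08 = 0.003816
  temperature drift: 0.682 × 0.14 × 0.93 = 0.088796
Odds(supplier lot change : temperature drift) = 0.003816 / 0.088796 ≈ 0.0430.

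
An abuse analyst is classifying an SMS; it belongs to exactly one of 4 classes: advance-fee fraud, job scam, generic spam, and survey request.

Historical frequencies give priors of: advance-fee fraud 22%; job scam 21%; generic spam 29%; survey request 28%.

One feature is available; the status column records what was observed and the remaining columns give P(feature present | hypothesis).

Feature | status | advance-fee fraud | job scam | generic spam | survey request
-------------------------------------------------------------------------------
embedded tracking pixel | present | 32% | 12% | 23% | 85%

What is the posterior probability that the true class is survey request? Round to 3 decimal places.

0.595

By Bayes' rule, the unnormalized weight for each hypothesis is prior × likelihood:
  advance-fee fraud: 0.22 × 0.32 = 0.0704
  job scam: 0.21 × 0.12 = 0.0252
  generic spam: 0.29 × 0.23 = 0.0667
  survey request: 0.28 × 0.85 = 0.238
The unnormalized weights sum to 0.4003.
P(survey request | evidence) = 0.238 / 0.4003 ≈ 0.595.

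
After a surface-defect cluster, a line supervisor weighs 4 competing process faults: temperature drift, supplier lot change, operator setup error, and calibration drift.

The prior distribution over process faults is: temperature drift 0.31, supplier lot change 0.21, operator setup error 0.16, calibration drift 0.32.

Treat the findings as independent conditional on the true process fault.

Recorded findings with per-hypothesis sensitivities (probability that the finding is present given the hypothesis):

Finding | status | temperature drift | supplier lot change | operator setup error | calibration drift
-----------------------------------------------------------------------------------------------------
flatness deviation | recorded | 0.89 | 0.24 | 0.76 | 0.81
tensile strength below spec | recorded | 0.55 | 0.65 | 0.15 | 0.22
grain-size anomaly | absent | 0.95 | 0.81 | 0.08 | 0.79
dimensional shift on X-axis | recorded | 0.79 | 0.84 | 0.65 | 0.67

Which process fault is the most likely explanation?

operator setup error

By Bayes' rule with conditional independence, the unnormalized weight for each hypothesis is prior × ∏ likelihoods (using 1 − P(present | H) for each absent finding):
  temperature drift: 0.31 × 0.89 × 0.55 × (1 − 0.95) × 0.79 = 0.0059939
  supplier lot change: 0.21 × 0.24 × 0.65 × (1 − 0.81) × 0.84 = 0.0052285
  operator setup error: 0.16 × 0.76 × 0.15 × (1 − 0.08) × 0.65 = 0.010908
  calibration drift: 0.32 × 0.81 × 0.22 × (1 − 0.79) × 0.67 = 0.0080233
Normalizing constant Z = 0.0059939 + 0.0052285 + 0.010908 + 0.0080233 = 0.030153.
P(temperature drift | evidence) ≈ 0.0059939 / 0.030153 ≈ 0.199
P(supplier lot change | evidence) ≈ 0.0052285 / 0.030153 ≈ 0.173
P(operator setup error | evidence) ≈ 0.010908 / 0.030153 ≈ 0.362
P(calibration drift | evidence) ≈ 0.0080233 / 0.030153 ≈ 0.266
The largest is 0.362, so operator setup error is most probable.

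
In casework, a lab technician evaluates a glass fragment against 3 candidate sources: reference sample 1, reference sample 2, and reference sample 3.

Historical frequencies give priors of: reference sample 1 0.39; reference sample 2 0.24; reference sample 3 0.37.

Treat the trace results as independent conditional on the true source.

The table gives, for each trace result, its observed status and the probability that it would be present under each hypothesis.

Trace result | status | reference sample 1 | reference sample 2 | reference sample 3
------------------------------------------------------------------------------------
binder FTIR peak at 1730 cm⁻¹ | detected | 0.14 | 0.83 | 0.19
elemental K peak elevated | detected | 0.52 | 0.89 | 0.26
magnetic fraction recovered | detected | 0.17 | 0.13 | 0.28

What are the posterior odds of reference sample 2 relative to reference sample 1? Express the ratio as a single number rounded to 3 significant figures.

4.78

Unnormalized posterior weight (prior times the trace result likelihoods) for each of the two hypotheses:
  reference sample 2: 0.24 × 0.83 × 0.89 × 0.13 = 0.023047
  reference sample 1: 0.39 × 0.14 × 0.52 × 0.17 = 0.0048266
Posterior odds = 0.023047 / 0.0048266 ≈ 4.78.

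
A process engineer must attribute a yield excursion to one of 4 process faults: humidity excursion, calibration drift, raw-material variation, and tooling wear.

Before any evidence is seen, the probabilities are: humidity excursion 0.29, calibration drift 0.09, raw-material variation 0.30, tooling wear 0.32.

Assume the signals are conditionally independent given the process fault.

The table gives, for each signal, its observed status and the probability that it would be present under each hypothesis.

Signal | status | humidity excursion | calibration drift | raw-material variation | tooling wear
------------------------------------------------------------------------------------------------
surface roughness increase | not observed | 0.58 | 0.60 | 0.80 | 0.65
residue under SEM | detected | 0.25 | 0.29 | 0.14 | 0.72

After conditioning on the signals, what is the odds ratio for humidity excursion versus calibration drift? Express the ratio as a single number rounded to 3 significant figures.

2.92

Posterior odds equal prior odds times the likelihood ratio; only the two competing hypotheses matter (using 1 − P(present | H) for each absent signal).
  humidity excursion: 0.29 × (1 − 0.58) × 0.25 = 0.03045
  calibration drift: 0.09 × (1 − 0.60) × 0.29 = 0.01044
Posterior odds = 0.03045 / 0.01044 ≈ 2.92.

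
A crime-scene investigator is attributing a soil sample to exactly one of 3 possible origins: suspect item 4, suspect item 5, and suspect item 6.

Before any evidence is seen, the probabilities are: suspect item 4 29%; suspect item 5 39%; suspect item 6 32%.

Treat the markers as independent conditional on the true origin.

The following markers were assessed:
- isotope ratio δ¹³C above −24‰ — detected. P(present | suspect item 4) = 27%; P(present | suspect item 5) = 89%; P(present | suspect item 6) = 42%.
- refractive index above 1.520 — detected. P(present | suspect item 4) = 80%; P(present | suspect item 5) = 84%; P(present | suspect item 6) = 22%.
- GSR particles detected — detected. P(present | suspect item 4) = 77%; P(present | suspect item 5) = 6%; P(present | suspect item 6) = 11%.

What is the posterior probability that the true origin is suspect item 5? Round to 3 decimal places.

Multiply each prior by the joint likelihood of the marker pattern:
  suspect item 4: 0.29 × 0.27 × 0.80 × 0.77 = 0.048233
  suspect item 5: 0.39 × 0.89 × 0.84 × 0.06 = 0.017494
  suspect item 6: 0.32 × 0.42 × 0.22 × 0.11 = 0.0032525
Normalizing constant Z = 0.048233 + 0.017494 + 0.0032525 = 0.068979.
P(suspect item 5 | evidence) = 0.017494 / 0.068979 ≈ 0.254.

0.254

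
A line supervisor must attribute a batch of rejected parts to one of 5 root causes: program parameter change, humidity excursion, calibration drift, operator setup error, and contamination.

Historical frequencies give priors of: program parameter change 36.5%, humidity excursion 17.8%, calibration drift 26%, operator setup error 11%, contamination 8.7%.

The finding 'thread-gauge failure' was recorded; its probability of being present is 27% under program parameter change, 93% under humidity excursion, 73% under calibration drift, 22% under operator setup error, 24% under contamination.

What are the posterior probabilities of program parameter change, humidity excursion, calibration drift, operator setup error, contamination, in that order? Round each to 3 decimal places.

Multiply each prior by the likelihood of the finding:
  program parameter change: 0.365 × 0.27 = 0.09855
  humidity excursion: 0.178 × 0.93 = 0.16554
  calibration drift: 0.260 × 0.73 = 0.1898
  operator setup error: 0.110 × 0.22 = 0.0242
  contamination: 0.087 × 0.24 = 0.02088
Marginal likelihood of the evidence = 0.49897.
P(program parameter change | evidence) = 0.09855 / 0.49897 ≈ 0.198
P(humidity excursion | evidence) = 0.16554 / 0.49897 ≈ 0.332
P(calibration drift | evidence) = 0.1898 / 0.49897 ≈ 0.380
P(operator setup error | evidence) = 0.0242 / 0.49897 ≈ 0.048
P(contamination | evidence) = 0.02088 / 0.49897 ≈ 0.042

0.198, 0.332, 0.380, 0.048, 0.042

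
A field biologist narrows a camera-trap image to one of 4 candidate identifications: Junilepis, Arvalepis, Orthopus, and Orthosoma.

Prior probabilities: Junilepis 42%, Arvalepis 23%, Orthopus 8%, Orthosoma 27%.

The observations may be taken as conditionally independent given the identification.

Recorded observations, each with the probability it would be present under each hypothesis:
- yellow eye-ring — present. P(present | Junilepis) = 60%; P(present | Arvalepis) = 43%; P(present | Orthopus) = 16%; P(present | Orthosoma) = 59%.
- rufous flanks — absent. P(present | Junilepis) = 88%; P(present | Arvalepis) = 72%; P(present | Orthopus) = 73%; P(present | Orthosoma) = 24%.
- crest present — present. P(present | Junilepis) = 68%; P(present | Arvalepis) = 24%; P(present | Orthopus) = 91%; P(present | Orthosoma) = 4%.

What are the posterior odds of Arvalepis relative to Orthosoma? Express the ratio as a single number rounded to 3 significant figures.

Posterior odds equal prior odds times the likelihood ratio; only the two competing hypotheses matter (using 1 − P(present | H) for each absent observation).
  Arvalepis: 0.23 × 0.43 × (1 − 0.72) × 0.24 = 0.0066461
  Orthosoma: 0.27 × 0.59 × (1 − 0.24) × 0.04 = 0.0048427
Posterior odds = 0.0066461 / 0.0048427 ≈ 1.37.

1.37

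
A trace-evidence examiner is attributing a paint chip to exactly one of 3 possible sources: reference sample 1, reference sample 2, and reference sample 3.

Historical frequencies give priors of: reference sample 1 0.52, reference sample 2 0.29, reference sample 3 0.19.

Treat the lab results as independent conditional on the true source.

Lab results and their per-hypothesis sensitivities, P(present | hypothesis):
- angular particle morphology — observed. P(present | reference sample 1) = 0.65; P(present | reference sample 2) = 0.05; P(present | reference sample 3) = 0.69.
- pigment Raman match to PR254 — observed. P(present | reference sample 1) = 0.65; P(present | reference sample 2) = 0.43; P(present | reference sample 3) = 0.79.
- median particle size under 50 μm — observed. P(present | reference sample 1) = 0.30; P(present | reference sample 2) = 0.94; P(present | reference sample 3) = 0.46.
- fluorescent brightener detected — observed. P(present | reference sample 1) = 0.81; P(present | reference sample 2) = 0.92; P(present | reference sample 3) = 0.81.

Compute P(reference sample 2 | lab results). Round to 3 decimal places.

By Bayes' rule with conditional independence, the unnormalized weight for each hypothesis is prior × ∏ likelihoods:
  reference sample 1: 0.52 × 0.65 × 0.65 × 0.30 × 0.81 = 0.053387
  reference sample 2: 0.29 × 0.05 × 0.43 × 0.94 × 0.92 = 0.005392
  reference sample 3: 0.19 × 0.69 × 0.79 × 0.46 × 0.81 = 0.03859
The unnormalized weights sum to 0.097369.
P(reference sample 2 | evidence) = 0.005392 / 0.097369 ≈ 0.055.

0.055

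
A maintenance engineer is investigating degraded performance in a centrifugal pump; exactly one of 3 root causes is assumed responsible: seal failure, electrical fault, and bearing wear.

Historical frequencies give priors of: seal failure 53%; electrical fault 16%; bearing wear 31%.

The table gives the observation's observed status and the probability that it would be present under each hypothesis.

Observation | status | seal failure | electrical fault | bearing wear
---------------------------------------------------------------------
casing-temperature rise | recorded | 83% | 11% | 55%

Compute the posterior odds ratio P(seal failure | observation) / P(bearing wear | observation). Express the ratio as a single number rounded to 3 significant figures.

2.58

The normalizing constant cancels in an odds ratio, so compute prior × likelihood for the two hypotheses only:
  seal failure: 0.53 × 0.83 = 0.4399
  bearing wear: 0.31 × 0.55 = 0.1705
Posterior odds = 0.4399 / 0.1705 ≈ 2.58.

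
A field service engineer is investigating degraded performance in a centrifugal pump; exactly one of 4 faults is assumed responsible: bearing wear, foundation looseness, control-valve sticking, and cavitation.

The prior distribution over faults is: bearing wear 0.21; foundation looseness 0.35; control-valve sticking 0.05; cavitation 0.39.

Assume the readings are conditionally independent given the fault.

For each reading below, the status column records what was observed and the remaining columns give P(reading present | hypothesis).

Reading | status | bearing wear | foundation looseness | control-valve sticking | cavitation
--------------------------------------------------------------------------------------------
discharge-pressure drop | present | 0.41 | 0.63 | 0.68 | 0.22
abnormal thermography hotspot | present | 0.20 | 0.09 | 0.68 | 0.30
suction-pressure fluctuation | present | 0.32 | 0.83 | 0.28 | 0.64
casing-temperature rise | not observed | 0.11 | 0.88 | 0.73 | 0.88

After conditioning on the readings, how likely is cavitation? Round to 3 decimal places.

By Bayes' rule with conditional independence, the unnormalized weight for each hypothesis is prior × ∏ likelihoods (using 1 − P(present | H) for each absent reading):
  bearing wear: 0.21 × 0.41 × 0.20 × 0.32 × (1 − 0.11) = 0.0049043
  foundation looseness: 0.35 × 0.63 × 0.09 × 0.83 × (1 − 0.88) = 0.0019766
  control-valve sticking: 0.05 × 0.68 × 0.68 × 0.28 × (1 − 0.73) = 0.0017479
  cavitation: 0.39 × 0.22 × 0.30 × 0.64 × (1 − 0.88) = 0.0019768
Normalizing constant Z = 0.0049043 + 0.0019766 + 0.0017479 + 0.0019768 = 0.010606.
P(cavitation | evidence) = 0.0019768 / 0.010606 ≈ 0.186.

0.186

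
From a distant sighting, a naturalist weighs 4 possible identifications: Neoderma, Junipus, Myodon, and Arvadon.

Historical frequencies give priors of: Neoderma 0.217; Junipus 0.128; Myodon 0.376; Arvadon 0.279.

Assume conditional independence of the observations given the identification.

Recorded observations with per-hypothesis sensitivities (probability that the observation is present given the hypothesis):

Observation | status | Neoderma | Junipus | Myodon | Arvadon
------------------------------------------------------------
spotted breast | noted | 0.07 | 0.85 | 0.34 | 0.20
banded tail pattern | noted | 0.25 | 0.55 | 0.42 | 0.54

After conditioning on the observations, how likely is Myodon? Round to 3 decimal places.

For each hypothesis, the unnormalized posterior weight is prior × product of the observation likelihoods:
  Neoderma: 0.217 × 0.07 × 0.25 = 0.0037975
  Junipus: 0.128 × 0.85 × 0.55 = 0.05984
  Myodon: 0.376 × 0.34 × 0.42 = 0.053693
  Arvadon: 0.279 × 0.20 × 0.54 = 0.030132
Marginal likelihood of the evidence = 0.14746.
P(Myodon | evidence) = 0.053693 / 0.14746 ≈ 0.364.

0.364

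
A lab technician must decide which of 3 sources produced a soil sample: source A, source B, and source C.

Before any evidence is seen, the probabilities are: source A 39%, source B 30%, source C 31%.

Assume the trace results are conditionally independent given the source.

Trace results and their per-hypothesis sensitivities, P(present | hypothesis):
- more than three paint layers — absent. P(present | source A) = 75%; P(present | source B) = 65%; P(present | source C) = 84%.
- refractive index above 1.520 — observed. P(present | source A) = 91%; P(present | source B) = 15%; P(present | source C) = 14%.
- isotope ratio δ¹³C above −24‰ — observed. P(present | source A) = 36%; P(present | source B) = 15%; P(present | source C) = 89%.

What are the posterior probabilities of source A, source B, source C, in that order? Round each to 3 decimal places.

By Bayes' rule with conditional independence, the unnormalized weight for each hypothesis is prior × ∏ likelihoods (using 1 − P(present | H) for each absent trace result):
  source A: 0.39 × (1 − 0.75) × 0.91 × 0.36 = 0.031941
  source B: 0.30 × (1 − 0.65) × 0.15 × 0.15 = 0.0023625
  source C: 0.31 × (1 − 0.84) × 0.14 × 0.89 = 0.0061802
Normalizing constant Z = 0.031941 + 0.0023625 + 0.0061802 = 0.040484.
P(source A | evidence) = 0.031941 / 0.040484 ≈ 0.789
P(source B | evidence) = 0.0023625 / 0.040484 ≈ 0.058
P(source C | evidence) = 0.0061802 / 0.040484 ≈ 0.153

0.789, 0.058, 0.153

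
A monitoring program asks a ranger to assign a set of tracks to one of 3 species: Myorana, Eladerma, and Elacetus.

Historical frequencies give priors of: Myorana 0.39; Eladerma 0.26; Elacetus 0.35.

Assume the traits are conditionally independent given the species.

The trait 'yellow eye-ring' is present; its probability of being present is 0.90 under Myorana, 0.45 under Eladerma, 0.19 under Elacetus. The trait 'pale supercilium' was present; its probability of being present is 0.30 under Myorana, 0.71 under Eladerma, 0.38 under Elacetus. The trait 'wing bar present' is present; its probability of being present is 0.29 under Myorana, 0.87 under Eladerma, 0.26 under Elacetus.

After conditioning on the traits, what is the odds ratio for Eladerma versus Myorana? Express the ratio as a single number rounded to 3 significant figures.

2.37

Unnormalized posterior weight (prior times the trait likelihoods) for each of the two hypotheses:
  Eladerma: 0.26 × 0.45 × 0.71 × 0.87 = 0.072271
  Myorana: 0.39 × 0.90 × 0.30 × 0.29 = 0.030537
Posterior odds = 0.072271 / 0.030537 ≈ 2.37.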